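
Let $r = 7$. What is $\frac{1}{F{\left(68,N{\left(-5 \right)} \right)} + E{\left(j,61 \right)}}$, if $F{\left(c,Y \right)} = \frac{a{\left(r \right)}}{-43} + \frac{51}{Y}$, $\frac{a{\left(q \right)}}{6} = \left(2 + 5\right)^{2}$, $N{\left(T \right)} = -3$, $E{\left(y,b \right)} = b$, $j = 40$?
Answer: $\frac{43}{1598} \approx 0.026909$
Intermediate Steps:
$a{\left(q \right)} = 294$ ($a{\left(q \right)} = 6 \left(2 + 5\right)^{2} = 6 \cdot 7^{2} = 6 \cdot 49 = 294$)
$F{\left(c,Y \right)} = - \frac{294}{43} + \frac{51}{Y}$ ($F{\left(c,Y \right)} = \frac{294}{-43} + \frac{51}{Y} = 294 \left(- \frac{1}{43}\right) + \frac{51}{Y} = - \frac{294}{43} + \frac{51}{Y}$)
$\frac{1}{F{\left(68,N{\left(-5 \right)} \right)} + E{\left(j,61 \right)}} = \frac{1}{\left(- \frac{294}{43} + \frac{51}{-3}\right) + 61} = \frac{1}{\left(- \frac{294}{43} + 51 \left(- \frac{1}{3}\right)\right) + 61} = \frac{1}{\left(- \frac{294}{43} - 17\right) + 61} = \frac{1}{- \frac{1025}{43} + 61} = \frac{1}{\frac{1598}{43}} = \frac{43}{1598}$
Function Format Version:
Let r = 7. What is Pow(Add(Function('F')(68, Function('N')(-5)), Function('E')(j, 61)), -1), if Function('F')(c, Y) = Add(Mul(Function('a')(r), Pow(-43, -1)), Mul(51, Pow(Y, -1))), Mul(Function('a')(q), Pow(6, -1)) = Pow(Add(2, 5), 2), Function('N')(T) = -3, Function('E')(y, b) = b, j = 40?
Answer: Rational(43, 1598) ≈ 0.026909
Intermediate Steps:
Function('a')(q) = 294 (Function('a')(q) = Mul(6, Pow(Add(2, 5), 2)) = Mul(6, Pow(7, 2)) = Mul(6, 49) = 294)
Function('F')(c, Y) = Add(Rational(-294, 43), Mul(51, Pow(Y, -1))) (Function('F')(c, Y) = Add(Mul(294, Pow(-43, -1)), Mul(51, Pow(Y, -1))) = Add(Mul(294, Rational(-1, 43)), Mul(51, Pow(Y, -1))) = Add(Rational(-294, 43), Mul(51, Pow(Y, -1))))
Pow(Add(Function('F')(68, Function('N')(-5)), Function('E')(j, 61)), -1) = Pow(Add(Add(Rational(-294, 43), Mul(51, Pow(-3, -1))), 61), -1) = Pow(Add(Add(Rational(-294, 43), Mul(51, Rational(-1, 3))), 61), -1) = Pow(Add(Add(Rational(-294, 43), -17), 61), -1) = Pow(Add(Rational(-1025, 43), 61), -1) = Pow(Rational(1598, 43), -1) = Rational(43, 1598)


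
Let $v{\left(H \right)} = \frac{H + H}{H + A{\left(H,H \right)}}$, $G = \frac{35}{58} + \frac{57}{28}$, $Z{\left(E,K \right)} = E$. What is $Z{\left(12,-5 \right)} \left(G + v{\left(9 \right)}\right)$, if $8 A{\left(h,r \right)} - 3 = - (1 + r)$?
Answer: $\frac{768669}{13195} \approx 58.255$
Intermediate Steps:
$G = \frac{2143}{812}$ ($G = 35 \cdot \frac{1}{58} + 57 \cdot \frac{1}{28} = \frac{35}{58} + \frac{57}{28} = \frac{2143}{812} \approx 2.6392$)
$A{\left(h,r \right)} = \frac{1}{4} - \frac{r}{8}$ ($A{\left(h,r \right)} = \frac{3}{8} + \frac{\left(-1\right) \left(1 + r\right)}{8} = \frac{3}{8} + \frac{-1 - r}{8} = \frac{3}{8} - \left(\frac{1}{8} + \frac{r}{8}\right) = \frac{1}{4} - \frac{r}{8}$)
$v{\left(H \right)} = \frac{2 H}{\frac{1}{4} + \frac{7 H}{8}}$ ($v{\left(H \right)} = \frac{H + H}{H - \left(- \frac{1}{4} + \frac{H}{8}\right)} = \frac{2 H}{\frac{1}{4} + \frac{7 H}{8}}$)
$Z{\left(12,-5 \right)} \left(G + v{\left(9 \right)}\right) = 12 \left(\frac{2143}{812} + 16 \cdot 9 \frac{1}{2 + 7 \cdot 9}\right) = 12 \left(\frac{2143}{812} + 16 \cdot 9 \frac{1}{2 + 63}\right) = 12 \left(\frac{2143}{812} + 16 \cdot 9 \cdot \frac{1}{65}\right) = 12 \left(\frac{2143}{812} + \frac{144}{65}\right) = 12 \cdot \frac{256223}{52780} = \frac{768669}{13195}$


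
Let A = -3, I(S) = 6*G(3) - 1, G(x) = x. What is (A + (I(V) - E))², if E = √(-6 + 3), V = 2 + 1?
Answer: (14 - I*√3)² ≈ 193.0 - 48.497*I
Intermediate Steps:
V = 3
I(S) = 17 (I(S) = 6*3 - 1 = 18 - 1 = 17)
E = I*√3 (E = √(-3) = I*√3 ≈ 1.732*I)
(A + (I(V) - E))² = (-3 + (17 - I*√3))² = (14 - I*√3)²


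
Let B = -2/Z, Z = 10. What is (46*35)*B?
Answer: -322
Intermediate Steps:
B = -⅕ (B = -2/10 = -2*⅒ = -⅕ ≈ -0.20000)
(46*35)*B = (46*35)*(-⅕) = 1610*(-⅕) = -322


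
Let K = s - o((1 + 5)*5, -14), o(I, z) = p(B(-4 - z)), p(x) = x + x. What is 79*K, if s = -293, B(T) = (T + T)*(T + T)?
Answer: -86347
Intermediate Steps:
B(T) = 4*T**2 (B(T) = (2*T)*(2*T) = 4*T**2)
p(x) = 2*x
o(I, z) = 8*(-4 - z)**2 (o(I, z) = 2*(4*(-4 - z)**2) = 8*(-4 - z)**2)
K = -1093 (K = -293 - 8*(4 - 14)**2 = -293 - 8*(-10)**2 = -293 - 8*100 = -293 - 1*800 = -293 - 800 = -1093)
79*K = 79*(-1093) = -86347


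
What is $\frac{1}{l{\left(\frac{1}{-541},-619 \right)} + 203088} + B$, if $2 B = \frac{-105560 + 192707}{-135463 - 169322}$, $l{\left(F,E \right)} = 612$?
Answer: $- \frac{197235937}{1379660100} \approx -0.14296$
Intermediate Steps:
$B = - \frac{9683}{67730}$ ($B = \frac{\left(-105560 + 192707\right) \frac{1}{-135463 - 169322}}{2} = \frac{87147 \frac{1}{-304785}}{2} = \frac{87147 \left(- \frac{1}{304785}\right)}{2} = \frac{1}{2} \left(- \frac{9683}{33865}\right) = - \frac{9683}{67730} \approx -0.14296$)
$\frac{1}{l{\left(\frac{1}{-541},-619 \right)} + 203088} + B = \frac{1}{612 + 203088} - \frac{9683}{67730} = \frac{1}{203700} - \frac{9683}{67730} = - \frac{197235937}{1379660100}$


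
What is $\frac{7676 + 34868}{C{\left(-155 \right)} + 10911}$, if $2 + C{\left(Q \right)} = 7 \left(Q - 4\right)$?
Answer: $\frac{10636}{2449} \approx 4.343$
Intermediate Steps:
$C{\left(Q \right)} = -30 + 7 Q$ ($C{\left(Q \right)} = -2 + 7 \left(Q - 4\right) = -2 + 7 \left(-4 + Q\right) = -2 + \left(-28 + 7 Q\right) = -30 + 7 Q$)
$\frac{7676 + 34868}{C{\left(-155 \right)} + 10911} = \frac{7676 + 34868}{\left(-30 + 7 \left(-155\right)\right) + 10911} = \frac{42544}{\left(-30 - 1085\right) + 10911} = \frac{42544}{-1115 + 10911} = \frac{42544}{9796} = 42544 \cdot \frac{1}{9796} = \frac{10636}{2449}$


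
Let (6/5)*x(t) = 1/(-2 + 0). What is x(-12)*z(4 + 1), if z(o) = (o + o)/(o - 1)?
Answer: -25/24 ≈ -1.0417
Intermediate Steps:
z(o) = 2*o/(-1 + o) (z(o) = (2*o)/(-1 + o) = 2*o/(-1 + o))
x(t) = -5/12 (x(t) = 5/(6*(-2 + 0)) = (5/6)/(-2) = (5/6)*(-1/2) = -5/12)
x(-12)*z(4 + 1) = -5*(4 + 1)/(6*(-1 + (4 + 1))) = -5*5/(6*(-1 + 5)) = -5*5/(6*4) = -5/12*5/2 = -25/24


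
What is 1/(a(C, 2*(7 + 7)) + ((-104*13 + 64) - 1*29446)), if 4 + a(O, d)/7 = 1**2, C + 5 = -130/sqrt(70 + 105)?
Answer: -1/30755 ≈ -3.2515e-5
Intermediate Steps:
C = -5 - 26*sqrt(7)/7 (C = -5 - 130/sqrt(70 + 105) = -5 - 130*sqrt(7)/35 = -5 - 26*sqrt(7)/7 ≈ -14.827)
a(O, d) = -21 (a(O, d) = -28 + 7*1**2 = -28 + 7*1 = -28 + 7 = -21)
1/(a(C, 2*(7 + 7)) + ((-104*13 + 64) - 1*29446)) = 1/(-21 + ((-104*13 + 64) - 1*29446)) = 1/(-21 + ((-1352 + 64) - 29446)) = 1/(-21 + (-1288 - 29446)) = 1/(-21 - 30734) = 1/(-30755) = -1/30755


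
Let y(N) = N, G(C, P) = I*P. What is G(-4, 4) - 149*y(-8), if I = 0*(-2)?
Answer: 1192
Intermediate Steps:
I = 0
G(C, P) = 0 (G(C, P) = 0*P = 0)
G(-4, 4) - 149*y(-8) = 0 - 149*(-8) = 0 + 1192 = 1192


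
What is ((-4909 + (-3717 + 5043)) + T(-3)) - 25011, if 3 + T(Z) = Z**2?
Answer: -28588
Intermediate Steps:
T(Z) = -3 + Z**2
((-4909 + (-3717 + 5043)) + T(-3)) - 25011 = ((-4909 + (-3717 + 5043)) + (-3 + (-3)**2)) - 25011 = ((-4909 + 1326) + (-3 + 9)) - 25011 = (-3583 + 6) - 25011 = -3577 - 25011 = -28588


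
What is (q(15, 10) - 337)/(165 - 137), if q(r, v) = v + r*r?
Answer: -51/14 ≈ -3.6429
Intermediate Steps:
q(r, v) = v + r²
(q(15, 10) - 337)/(165 - 137) = ((10 + 15²) - 337)/(165 - 137) = ((10 + 225) - 337)/28 = (235 - 337)*(1/28) = -102*1/28 = -51/14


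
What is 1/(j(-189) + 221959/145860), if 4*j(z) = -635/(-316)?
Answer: 46091760/93294319 ≈ 0.49405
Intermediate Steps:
j(z) = 635/1264 (j(z) = (-635/(-316))/4 = (-635*(-1/316))/4 = (¼)*(635/316) = 635/1264)
1/(j(-189) + 221959/145860) = 1/(635/1264 + 221959/145860) = 1/(93294319/46091760) = 46091760/93294319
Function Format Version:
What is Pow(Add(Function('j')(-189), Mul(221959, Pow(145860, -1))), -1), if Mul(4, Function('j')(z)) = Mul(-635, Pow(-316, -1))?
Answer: Rational(46091760, 93294319) ≈ 0.49405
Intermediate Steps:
Function('j')(z) = Rational(635, 1264) (Function('j')(z) = Mul(Rational(1, 4), Mul(-635, Pow(-316, -1))) = Mul(Rational(1, 4), Mul(-635, Rational(-1, 316))) = Mul(Rational(1, 4), Rational(635, 316)) = Rational(635, 1264))
Pow(Add(Function('j')(-189), Mul(221959, Pow(145860, -1))), -1) = Pow(Add(Rational(635, 1264), Mul(221959, Pow(145860, -1))), -1) = Pow(Add(Rational(635, 1264), Mul(221959, Rational(1, 145860))), -1) = Pow(Add(Rational(635, 1264), Rational(221959, 145860)), -1) = Pow(Rational(93294319, 46091760), -1) = Rational(46091760, 93294319)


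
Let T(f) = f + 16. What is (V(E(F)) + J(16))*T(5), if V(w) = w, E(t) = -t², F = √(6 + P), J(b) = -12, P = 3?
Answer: -441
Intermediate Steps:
T(f) = 16 + f
F = 3 (F = √(6 + 3) = √9 = 3)
(V(E(F)) + J(16))*T(5) = (-1*3² - 12)*(16 + 5) = (-1*9 - 12)*21 = (-9 - 12)*21 = -21*21 = -441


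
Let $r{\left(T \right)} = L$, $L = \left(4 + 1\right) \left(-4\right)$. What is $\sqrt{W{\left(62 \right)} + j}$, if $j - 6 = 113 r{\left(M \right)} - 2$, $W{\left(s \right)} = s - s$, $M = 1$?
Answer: $4 i \sqrt{141} \approx 47.497 i$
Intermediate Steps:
$W{\left(s \right)} = 0$
$L = -20$ ($L = 5 \left(-4\right) = -20$)
$r{\left(T \right)} = -20$
$j = -2256$ ($j = 6 + \left(113 \left(-20\right) - 2\right) = 6 - 2262 = -2256$)
$\sqrt{W{\left(62 \right)} + j} = \sqrt{0 - 2256} = \sqrt{-2256} = 4 i \sqrt{141}$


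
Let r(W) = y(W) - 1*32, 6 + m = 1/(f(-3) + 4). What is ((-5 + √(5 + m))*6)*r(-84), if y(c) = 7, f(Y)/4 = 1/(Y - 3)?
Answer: 750 - 15*I*√70 ≈ 750.0 - 125.5*I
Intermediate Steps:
f(Y) = 4/(-3 + Y) (f(Y) = 4/(Y - 3) = 4/(-3 + Y))
m = -57/10 (m = -6 + 1/(4/(-3 - 3) + 4) = -6 + 1/(4/(-6) + 4) = -6 + 1/(4*(-⅙) + 4) = -6 + 1/(-⅔ + 4) = -6 + 1/(10/3) = -6 + 3/10 = -57/10 ≈ -5.7000)
r(W) = -25 (r(W) = 7 - 1*32 = 7 - 32 = -25)
((-5 + √(5 + m))*6)*r(-84) = ((-5 + √(5 - 57/10))*6)*(-25) = ((-5 + √(-7/10))*6)*(-25) = ((-5 + I*√70/10)*6)*(-25) = (-30 + 3*I*√70/5)*(-25) = 750 - 15*I*√70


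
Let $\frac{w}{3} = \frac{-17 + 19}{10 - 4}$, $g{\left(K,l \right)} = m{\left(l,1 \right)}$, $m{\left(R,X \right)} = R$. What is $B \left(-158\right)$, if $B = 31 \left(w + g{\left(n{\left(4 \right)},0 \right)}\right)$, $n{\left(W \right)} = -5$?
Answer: $-4898$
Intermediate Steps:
$g{\left(K,l \right)} = l$
$w = 1$ ($w = 3 \frac{-17 + 19}{10 - 4} = 3 \cdot \frac{2}{6} = 3 \cdot 2 \cdot \frac{1}{6} = 3 \cdot \frac{1}{3} = 1$)
$B = 31$ ($B = 31 \left(1 + 0\right) = 31 \cdot 1 = 31$)
$B \left(-158\right) = 31 \left(-158\right) = -4898$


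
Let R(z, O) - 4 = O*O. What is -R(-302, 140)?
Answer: -19604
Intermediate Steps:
R(z, O) = 4 + O**2 (R(z, O) = 4 + O*O = 4 + O**2)
-R(-302, 140) = -(4 + 140**2) = -(4 + 19600) = -1*19604 = -19604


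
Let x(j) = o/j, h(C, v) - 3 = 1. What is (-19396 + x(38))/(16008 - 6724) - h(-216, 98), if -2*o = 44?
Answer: -1074119/176396 ≈ -6.0892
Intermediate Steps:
o = -22 (o = -½*44 = -22)
h(C, v) = 4 (h(C, v) = 3 + 1 = 4)
x(j) = -22/j
(-19396 + x(38))/(16008 - 6724) - h(-216, 98) = (-19396 - 22/38)/(16008 - 6724) - 1*4 = (-19396 - 22*1/38)/9284 - 4 = (-19396 - 11/19)*(1/9284) - 4 = -368535/19*1/9284 - 4 = -368535/176396 - 4 = -1074119/176396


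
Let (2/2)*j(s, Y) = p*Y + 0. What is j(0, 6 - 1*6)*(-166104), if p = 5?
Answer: 0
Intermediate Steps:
j(s, Y) = 5*Y (j(s, Y) = 5*Y + 0 = 5*Y)
j(0, 6 - 1*6)*(-166104) = (5*(6 - 1*6))*(-166104) = (5*(6 - 6))*(-166104) = (5*0)*(-166104) = 0*(-166104) = 0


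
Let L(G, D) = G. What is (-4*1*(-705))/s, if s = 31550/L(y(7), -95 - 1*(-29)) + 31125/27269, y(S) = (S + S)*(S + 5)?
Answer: 1291896144/86556595 ≈ 14.925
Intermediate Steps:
y(S) = 2*S*(5 + S) (y(S) = (2*S)*(5 + S) = 2*S*(5 + S))
s = 432782975/2290596 (s = 31550/((2*7*(5 + 7))) + 31125/27269 = 31550/((2*7*12)) + 31125*(1/27269) = 31550/168 + 31125/27269 = 31550*(1/168) + 31125/27269 = 15775/84 + 31125/27269 = 432782975/2290596 ≈ 188.94)
(-4*1*(-705))/s = (-4*1*(-705))/(432782975/2290596) = -4*(-705)*(2290596/432782975) = 2820*(2290596/432782975) = 1291896144/86556595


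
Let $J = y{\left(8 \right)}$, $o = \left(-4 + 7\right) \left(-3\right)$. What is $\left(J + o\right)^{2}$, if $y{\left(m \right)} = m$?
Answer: $1$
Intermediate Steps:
$o = -9$ ($o = 3 \left(-3\right) = -9$)
$J = 8$
$\left(J + o\right)^{2} = \left(8 - 9\right)^{2} = \left(-1\right)^{2} = 1$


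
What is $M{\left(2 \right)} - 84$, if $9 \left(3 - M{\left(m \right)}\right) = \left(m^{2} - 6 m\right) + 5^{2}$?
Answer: $- \frac{746}{9} \approx -82.889$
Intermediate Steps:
$M{\left(m \right)} = \frac{2}{9} - \frac{m^{2}}{9} + \frac{2 m}{3}$ ($M{\left(m \right)} = 3 - \frac{\left(m^{2} - 6 m\right) + 5^{2}}{9} = 3 - \frac{\left(m^{2} - 6 m\right) + 25}{9} = 3 - \frac{25 + m^{2} - 6 m}{9} = 3 - \left(\frac{25}{9} - \frac{2 m}{3} + \frac{m^{2}}{9}\right) = \frac{2}{9} - \frac{m^{2}}{9} + \frac{2 m}{3}$)
$M{\left(2 \right)} - 84 = \left(\frac{2}{9} - \frac{2^{2}}{9} + \frac{2}{3} \cdot 2\right) - 84 = \left(\frac{2}{9} - \frac{4}{9} + \frac{4}{3}\right) - 84 = \frac{10}{9} - 84 = - \frac{746}{9}$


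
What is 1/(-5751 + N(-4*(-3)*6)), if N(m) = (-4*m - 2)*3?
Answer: -1/6621 ≈ -0.00015103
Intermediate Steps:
N(m) = -6 - 12*m (N(m) = (-2 - 4*m)*3 = -6 - 12*m)
1/(-5751 + N(-4*(-3)*6)) = 1/(-5751 + (-6 - 12*(-4*(-3))*6)) = 1/(-5751 + (-6 - 144*6)) = 1/(-5751 + (-6 - 12*72)) = 1/(-5751 + (-6 - 864)) = 1/(-5751 - 870) = 1/(-6621) = -1/6621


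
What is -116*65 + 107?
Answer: -7433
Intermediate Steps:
-116*65 + 107 = -7540 + 107 = -7433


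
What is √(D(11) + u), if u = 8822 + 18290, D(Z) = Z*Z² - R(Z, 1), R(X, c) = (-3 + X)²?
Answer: √28379 ≈ 168.46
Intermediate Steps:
D(Z) = Z³ - (-3 + Z)² (D(Z) = Z*Z² - (-3 + Z)² = Z³ - (-3 + Z)²)
u = 27112
√(D(11) + u) = √((11³ - (-3 + 11)²) + 27112) = √((1331 - 1*8²) + 27112) = √((1331 - 1*64) + 27112) = √((1331 - 64) + 27112) = √(1267 + 27112) = √28379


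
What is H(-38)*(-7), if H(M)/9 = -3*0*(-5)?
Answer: 0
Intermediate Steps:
H(M) = 0 (H(M) = 9*(-3*0*(-5)) = 9*(0*(-5)) = 9*0 = 0)
H(-38)*(-7) = 0*(-7) = 0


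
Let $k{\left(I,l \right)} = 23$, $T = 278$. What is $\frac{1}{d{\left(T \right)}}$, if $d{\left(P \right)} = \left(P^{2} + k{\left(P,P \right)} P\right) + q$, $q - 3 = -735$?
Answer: $\frac{1}{82946} \approx 1.2056 \cdot 10^{-5}$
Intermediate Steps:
$q = -732$ ($q = 3 - 735 = -732$)
$d{\left(P \right)} = -732 + P^{2} + 23 P$ ($d{\left(P \right)} = \left(P^{2} + 23 P\right) - 732 = -732 + P^{2} + 23 P$)
$\frac{1}{d{\left(T \right)}} = \frac{1}{-732 + 278^{2} + 23 \cdot 278} = \frac{1}{-732 + 77284 + 6394} = \frac{1}{82946}$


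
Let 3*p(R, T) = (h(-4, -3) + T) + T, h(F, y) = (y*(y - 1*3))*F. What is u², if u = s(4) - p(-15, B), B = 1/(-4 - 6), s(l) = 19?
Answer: 417316/225 ≈ 1854.7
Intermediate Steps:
h(F, y) = F*y*(-3 + y) (h(F, y) = (y*(y - 3))*F = (y*(-3 + y))*F = F*y*(-3 + y))
B = -⅒ (B = 1/(-10) = -⅒ ≈ -0.10000)
p(R, T) = -24 + 2*T/3 (p(R, T) = ((-4*(-3)*(-3 - 3) + T) + T)/3 = ((-4*(-3)*(-6) + T) + T)/3 = ((-72 + T) + T)/3 = (-72 + 2*T)/3 = -24 + 2*T/3)
u = 646/15 (u = 19 - (-24 + (⅔)*(-⅒)) = 19 - (-24 - 1/15) = 19 - 1*(-361/15) = 19 + 361/15 = 646/15 ≈ 43.067)
u² = (646/15)² = 417316/225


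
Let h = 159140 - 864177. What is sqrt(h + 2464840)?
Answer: sqrt(1759803) ≈ 1326.6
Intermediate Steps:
h = -705037
sqrt(h + 2464840) = sqrt(-705037 + 2464840) = sqrt(1759803)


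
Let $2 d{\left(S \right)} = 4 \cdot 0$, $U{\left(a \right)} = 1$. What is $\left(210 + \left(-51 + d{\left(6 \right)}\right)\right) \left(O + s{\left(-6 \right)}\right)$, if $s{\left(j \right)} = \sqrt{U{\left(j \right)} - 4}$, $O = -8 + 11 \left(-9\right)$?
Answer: $-17013 + 159 i \sqrt{3} \approx -17013.0 + 275.4 i$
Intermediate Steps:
$d{\left(S \right)} = 0$ ($d{\left(S \right)} = \frac{4 \cdot 0}{2} = \frac{1}{2} \cdot 0 = 0$)
$O = -107$ ($O = -8 - 99 = -107$)
$s{\left(j \right)} = i \sqrt{3}$ ($s{\left(j \right)} = \sqrt{1 - 4} = \sqrt{-3} = i \sqrt{3}$)
$\left(210 + \left(-51 + d{\left(6 \right)}\right)\right) \left(O + s{\left(-6 \right)}\right) = \left(210 + \left(-51 + 0\right)\right) \left(-107 + i \sqrt{3}\right) = \left(210 - 51\right) \left(-107 + i \sqrt{3}\right) = 159 \left(-107 + i \sqrt{3}\right) = -17013 + 159 i \sqrt{3}$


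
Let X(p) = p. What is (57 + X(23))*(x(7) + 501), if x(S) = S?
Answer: 40640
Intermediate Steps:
(57 + X(23))*(x(7) + 501) = (57 + 23)*(7 + 501) = 80*508 = 40640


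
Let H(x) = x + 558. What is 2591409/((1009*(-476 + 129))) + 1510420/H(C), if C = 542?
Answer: 26299111588/19256765 ≈ 1365.7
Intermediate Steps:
H(x) = 558 + x
2591409/((1009*(-476 + 129))) + 1510420/H(C) = 2591409/((1009*(-476 + 129))) + 1510420/(558 + 542) = 2591409/((1009*(-347))) + 1510420/1100 = 2591409/(-350123) + 1510420*(1/1100) = 2591409*(-1/350123) + 75521/55 = -2591409/350123 + 75521/55 = 26299111588/19256765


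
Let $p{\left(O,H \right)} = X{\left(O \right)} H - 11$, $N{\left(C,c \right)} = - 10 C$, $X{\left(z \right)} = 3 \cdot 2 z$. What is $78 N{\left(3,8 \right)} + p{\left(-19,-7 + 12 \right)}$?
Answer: $-2921$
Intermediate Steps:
$X{\left(z \right)} = 6 z$
$p{\left(O,H \right)} = -11 + 6 H O$ ($p{\left(O,H \right)} = 6 O H - 11 = 6 H O - 11 = -11 + 6 H O$)
$78 N{\left(3,8 \right)} + p{\left(-19,-7 + 12 \right)} = 78 \left(\left(-10\right) 3\right) + \left(-11 + 6 \left(-7 + 12\right) \left(-19\right)\right) = 78 \left(-30\right) + \left(-11 + 6 \cdot 5 \left(-19\right)\right) = -2340 - 581 = -2921$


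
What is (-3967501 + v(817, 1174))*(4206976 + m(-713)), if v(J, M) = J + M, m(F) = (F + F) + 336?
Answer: -16678482991860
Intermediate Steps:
m(F) = 336 + 2*F (m(F) = 2*F + 336 = 336 + 2*F)
(-3967501 + v(817, 1174))*(4206976 + m(-713)) = (-3967501 + (817 + 1174))*(4206976 + (336 + 2*(-713))) = (-3967501 + 1991)*(4206976 + (336 - 1426)) = -3965510*(4206976 - 1090) = -3965510*4205886 = -16678482991860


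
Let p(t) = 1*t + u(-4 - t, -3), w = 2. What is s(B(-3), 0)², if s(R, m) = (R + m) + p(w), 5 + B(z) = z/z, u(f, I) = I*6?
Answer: 400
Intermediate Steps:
u(f, I) = 6*I
B(z) = -4 (B(z) = -5 + z/z = -5 + 1 = -4)
p(t) = -18 + t (p(t) = 1*t + 6*(-3) = t - 18 = -18 + t)
s(R, m) = -16 + R + m (s(R, m) = (R + m) + (-18 + 2) = (R + m) - 16 = -16 + R + m)
s(B(-3), 0)² = (-16 - 4 + 0)² = (-20)² = 400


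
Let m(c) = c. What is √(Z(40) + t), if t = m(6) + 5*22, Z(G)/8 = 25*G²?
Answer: 2*√80029 ≈ 565.79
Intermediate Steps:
Z(G) = 200*G² (Z(G) = 8*(25*G²) = 200*G²)
t = 116 (t = 6 + 5*22 = 6 + 110 = 116)
√(Z(40) + t) = √(200*40² + 116) = √(200*1600 + 116) = √(320000 + 116) = √320116 = 2*√80029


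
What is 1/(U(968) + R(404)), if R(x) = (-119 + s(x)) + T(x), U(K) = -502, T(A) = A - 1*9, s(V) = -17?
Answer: -1/243 ≈ -0.0041152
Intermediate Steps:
T(A) = -9 + A (T(A) = A - 9 = -9 + A)
R(x) = -145 + x (R(x) = (-119 - 17) + (-9 + x) = -136 + (-9 + x) = -145 + x)
1/(U(968) + R(404)) = 1/(-502 + (-145 + 404)) = 1/(-502 + 259) = 1/(-243) = -1/243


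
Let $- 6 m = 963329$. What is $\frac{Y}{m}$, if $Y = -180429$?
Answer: $\frac{1082574}{963329} \approx 1.1238$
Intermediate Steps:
$m = - \frac{963329}{6}$ ($m = \left(- \frac{1}{6}\right) 963329 = - \frac{963329}{6} \approx -1.6055 \cdot 10^{5}$)
$\frac{Y}{m} = - \frac{180429}{- \frac{963329}{6}} = \left(-180429\right) \left(- \frac{6}{963329}\right) = \frac{1082574}{963329}$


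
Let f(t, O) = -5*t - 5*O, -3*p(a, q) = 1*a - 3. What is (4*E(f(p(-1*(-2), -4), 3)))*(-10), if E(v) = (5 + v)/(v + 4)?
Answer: -700/19 ≈ -36.842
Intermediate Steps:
p(a, q) = 1 - a/3 (p(a, q) = -(1*a - 3)/3 = -(a - 3)/3 = -(-3 + a)/3 = 1 - a/3)
f(t, O) = -5*O - 5*t
E(v) = (5 + v)/(4 + v)
(4*E(f(p(-1*(-2), -4), 3)))*(-10) = (4*((5 + (-5*3 - 5*(1 - (-1)*(-2)/3)))/(4 + (-5*3 - 5*(1 - (-1)*(-2)/3)))))*(-10) = (4*((5 + (-15 - 5*(1 - ⅓*2)))/(4 + (-15 - 5*(1 - ⅓*2)))))*(-10) = (4*((5 + (-15 - 5*(1 - ⅔)))/(4 + (-15 - 5*(1 - ⅔)))))*(-10) = (4*((5 + (-15 - 5*⅓))/(4 + (-15 - 5*⅓))))*(-10) = (4*((5 + (-15 - 5/3))/(4 + (-15 - 5/3))))*(-10) = (4*((5 - 50/3)/(4 - 50/3)))*(-10) = (4*(-35/3/(-38/3)))*(-10) = (4*(-3/38*(-35/3)))*(-10) = (4*(35/38))*(-10) = (70/19)*(-10) = -700/19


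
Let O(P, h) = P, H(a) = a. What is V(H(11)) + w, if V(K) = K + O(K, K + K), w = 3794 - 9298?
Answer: -5482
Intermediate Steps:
w = -5504
V(K) = 2*K (V(K) = K + K = 2*K)
V(H(11)) + w = 2*11 - 5504 = 22 - 5504 = -5482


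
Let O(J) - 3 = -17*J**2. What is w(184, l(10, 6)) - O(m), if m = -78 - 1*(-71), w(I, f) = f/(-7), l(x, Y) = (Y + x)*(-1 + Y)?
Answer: 5730/7 ≈ 818.57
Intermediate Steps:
l(x, Y) = (-1 + Y)*(Y + x)
w(I, f) = -f/7 (w(I, f) = f*(-1/7) = -f/7)
m = -7 (m = -78 + 71 = -7)
O(J) = 3 - 17*J**2
w(184, l(10, 6)) - O(m) = -(6**2 - 1*6 - 1*10 + 6*10)/7 - (3 - 17*(-7)**2) = -(36 - 6 - 10 + 60)/7 - (3 - 17*49) = -1/7*80 - (3 - 833) = -80/7 - 1*(-830) = -80/7 + 830 = 5730/7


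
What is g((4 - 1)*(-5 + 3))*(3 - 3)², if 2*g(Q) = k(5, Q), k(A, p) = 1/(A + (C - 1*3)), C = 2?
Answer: 0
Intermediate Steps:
k(A, p) = 1/(-1 + A) (k(A, p) = 1/(A + (2 - 1*3)) = 1/(A + (2 - 3)) = 1/(A - 1) = 1/(-1 + A))
g(Q) = ⅛ (g(Q) = 1/(2*(-1 + 5)) = (½)/4 = (½)*(¼) = ⅛)
g((4 - 1)*(-5 + 3))*(3 - 3)² = (3 - 3)²/8 = (⅛)*0² = (⅛)*0 = 0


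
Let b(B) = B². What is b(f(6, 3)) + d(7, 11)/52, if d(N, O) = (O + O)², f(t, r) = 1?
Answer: 134/13 ≈ 10.308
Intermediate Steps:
d(N, O) = 4*O² (d(N, O) = (2*O)² = 4*O²)
b(f(6, 3)) + d(7, 11)/52 = 1² + (4*11²)/52 = 1 + (4*121)/52 = 1 + (1/52)*484 = 1 + 121/13 = 134/13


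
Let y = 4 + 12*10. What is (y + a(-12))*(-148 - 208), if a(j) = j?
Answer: -39872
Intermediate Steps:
y = 124 (y = 4 + 120 = 124)
(y + a(-12))*(-148 - 208) = (124 - 12)*(-148 - 208) = 112*(-356) = -39872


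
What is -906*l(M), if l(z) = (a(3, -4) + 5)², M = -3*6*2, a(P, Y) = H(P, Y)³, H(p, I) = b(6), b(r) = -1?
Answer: -14496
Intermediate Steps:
H(p, I) = -1
a(P, Y) = -1 (a(P, Y) = (-1)³ = -1)
M = -36 (M = -18*2 = -36)
l(z) = 16 (l(z) = (-1 + 5)² = 4² = 16)
-906*l(M) = -906*16 = -14496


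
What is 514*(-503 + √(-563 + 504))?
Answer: -258542 + 514*I*√59 ≈ -2.5854e+5 + 3948.1*I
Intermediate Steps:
514*(-503 + √(-563 + 504)) = 514*(-503 + √(-59)) = 514*(-503 + I*√59) = -258542 + 514*I*√59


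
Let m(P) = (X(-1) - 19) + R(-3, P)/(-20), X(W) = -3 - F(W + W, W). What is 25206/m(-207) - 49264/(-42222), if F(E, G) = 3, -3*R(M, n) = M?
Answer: -3543378896/3525537 ≈ -1005.1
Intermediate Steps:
R(M, n) = -M/3
X(W) = -6 (X(W) = -3 - 1*3 = -3 - 3 = -6)
m(P) = -501/20 (m(P) = (-6 - 19) - ⅓*(-3)/(-20) = -25 + 1*(-1/20) = -25 - 1/20 = -501/20)
25206/m(-207) - 49264/(-42222) = 25206/(-501/20) - 49264/(-42222) = 25206*(-20/501) - 49264*(-1/42222) = -168040/167 + 24632/21111 = -3543378896/3525537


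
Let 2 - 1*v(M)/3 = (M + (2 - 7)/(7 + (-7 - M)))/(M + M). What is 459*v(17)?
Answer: 34911/17 ≈ 2053.6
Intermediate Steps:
v(M) = 6 - 3*(M + 5/M)/(2*M) (v(M) = 6 - 3*(M + (2 - 7)/(7 + (-7 - M)))/(M + M) = 6 - 3*(M - 5*(-1/M))/(2*M) = 6 - 3*(M - (-5)/M)*1/(2*M) = 6 - 3*(M + 5/M)*1/(2*M) = 6 - 3*(M + 5/M)/(2*M))
459*v(17) = 459*(9/2 - 15/2/17²) = 459*(9/2 - 15/2*1/289) = 459*(9/2 - 15/578) = 459*(1293/289) = 34911/17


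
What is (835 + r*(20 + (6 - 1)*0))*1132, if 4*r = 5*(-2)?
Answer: 888620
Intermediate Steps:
r = -5/2 (r = (5*(-2))/4 = (¼)*(-10) = -5/2 ≈ -2.5000)
(835 + r*(20 + (6 - 1)*0))*1132 = (835 - 5*(20 + (6 - 1)*0)/2)*1132 = (835 - 5*(20 + 5*0)/2)*1132 = (835 - 5*(20 + 0)/2)*1132 = (835 - 5/2*20)*1132 = (835 - 50)*1132 = 785*1132 = 888620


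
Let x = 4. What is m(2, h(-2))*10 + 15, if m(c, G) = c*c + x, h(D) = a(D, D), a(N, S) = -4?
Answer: 95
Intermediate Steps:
h(D) = -4
m(c, G) = 4 + c**2 (m(c, G) = c*c + 4 = c**2 + 4 = 4 + c**2)
m(2, h(-2))*10 + 15 = (4 + 2**2)*10 + 15 = (4 + 4)*10 + 15 = 8*10 + 15 = 80 + 15 = 95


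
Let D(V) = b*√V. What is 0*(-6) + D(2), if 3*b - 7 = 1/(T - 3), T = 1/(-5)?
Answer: 107*√2/48 ≈ 3.1525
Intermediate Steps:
T = -⅕ ≈ -0.20000
b = 107/48 (b = 7/3 + 1/(3*(-⅕ - 3)) = 7/3 + 1/(3*(-16/5)) = 7/3 + (⅓)*(-5/16) = 7/3 - 5/48 = 107/48 ≈ 2.2292)
D(V) = 107*√V/48
0*(-6) + D(2) = 0*(-6) + 107*√2/48 = 0 + 107*√2/48 = 107*√2/48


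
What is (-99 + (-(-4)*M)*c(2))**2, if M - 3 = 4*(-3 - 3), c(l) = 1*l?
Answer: 71289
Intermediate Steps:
c(l) = l
M = -21 (M = 3 + 4*(-3 - 3) = 3 + 4*(-6) = 3 - 24 = -21)
(-99 + (-(-4)*M)*c(2))**2 = (-99 - (-4)*(-21)*2)**2 = (-99 - 4*21*2)**2 = (-99 - 84*2)**2 = (-99 - 168)**2 = (-267)**2 = 71289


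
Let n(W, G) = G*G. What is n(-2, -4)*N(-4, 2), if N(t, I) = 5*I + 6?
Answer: 256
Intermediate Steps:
n(W, G) = G²
N(t, I) = 6 + 5*I
n(-2, -4)*N(-4, 2) = (-4)²*(6 + 5*2) = 16*(6 + 10) = 16*16 = 256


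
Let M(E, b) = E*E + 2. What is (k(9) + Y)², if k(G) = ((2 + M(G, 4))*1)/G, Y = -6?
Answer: 961/81 ≈ 11.864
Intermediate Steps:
M(E, b) = 2 + E² (M(E, b) = E² + 2 = 2 + E²)
k(G) = (4 + G²)/G (k(G) = ((2 + (2 + G²))*1)/G = ((4 + G²)*1)/G = (4 + G²)/G)
(k(9) + Y)² = ((9 + 4/9) - 6)² = (85/9 - 6)² = (31/9)² = 961/81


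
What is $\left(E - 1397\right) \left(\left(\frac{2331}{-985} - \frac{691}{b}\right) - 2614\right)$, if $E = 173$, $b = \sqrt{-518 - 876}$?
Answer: $\frac{3154396104}{985} - \frac{24876 i \sqrt{1394}}{41} \approx 3.2024 \cdot 10^{6} - 22653.0 i$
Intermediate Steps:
$b = i \sqrt{1394}$ ($b = \sqrt{-1394} = i \sqrt{1394} \approx 37.336 i$)
$\left(E - 1397\right) \left(\left(\frac{2331}{-985} - \frac{691}{b}\right) - 2614\right) = \left(173 - 1397\right) \left(\left(\frac{2331}{-985} - \frac{691}{i \sqrt{1394}}\right) - 2614\right) = - 1224 \left(\left(2331 \left(- \frac{1}{985}\right) - 691 \left(- \frac{i \sqrt{1394}}{1394}\right)\right) - 2614\right) = - 1224 \left(\left(- \frac{2331}{985} + \frac{691 i \sqrt{1394}}{1394}\right) - 2614\right) = - 1224 \left(- \frac{2577121}{985} + \frac{691 i \sqrt{1394}}{1394}\right) = \frac{3154396104}{985} - \frac{24876 i \sqrt{1394}}{41}$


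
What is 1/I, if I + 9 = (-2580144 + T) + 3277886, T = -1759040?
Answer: -1/1061307 ≈ -9.4223e-7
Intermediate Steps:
I = -1061307 (I = -9 + ((-2580144 - 1759040) + 3277886) = -9 + (-4339184 + 3277886) = -9 - 1061298 = -1061307)
1/I = 1/(-1061307) = -1/1061307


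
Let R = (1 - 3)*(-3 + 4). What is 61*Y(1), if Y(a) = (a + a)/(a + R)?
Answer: -122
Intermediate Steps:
R = -2 (R = -2*1 = -2)
Y(a) = 2*a/(-2 + a) (Y(a) = (a + a)/(a - 2) = (2*a)/(-2 + a) = 2*a/(-2 + a))
61*Y(1) = 61*(2*1/(-2 + 1)) = 61*(2*1/(-1)) = 61*(2*1*(-1)) = 61*(-2) = -122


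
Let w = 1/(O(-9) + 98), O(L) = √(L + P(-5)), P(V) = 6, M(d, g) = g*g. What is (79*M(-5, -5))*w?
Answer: 193550/9607 - 1975*I*√3/9607 ≈ 20.147 - 0.35607*I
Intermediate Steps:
M(d, g) = g²
O(L) = √(6 + L) (O(L) = √(L + 6) = √(6 + L))
w = 1/(98 + I*√3) (w = 1/(√(6 - 9) + 98) = 1/(√(-3) + 98) = 1/(I*√3 + 98) = 1/(98 + I*√3) ≈ 0.010201 - 0.0001803*I)
(79*M(-5, -5))*w = (79*(-5)²)*(98/9607 - I*√3/9607) = (79*25)*(98/9607 - I*√3/9607) = 1975*(98/9607 - I*√3/9607) = 193550/9607 - 1975*I*√3/9607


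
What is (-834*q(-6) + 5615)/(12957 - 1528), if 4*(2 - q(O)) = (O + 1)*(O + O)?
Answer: 16457/11429 ≈ 1.4399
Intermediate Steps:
q(O) = 2 - O*(1 + O)/2 (q(O) = 2 - (O + 1)*(O + O)/4 = 2 - (1 + O)*2*O/4 = 2 - O*(1 + O)/2)
(-834*q(-6) + 5615)/(12957 - 1528) = (-834*(2 - ½*(-6) - ½*(-6)²) + 5615)/(12957 - 1528) = (-834*(2 + 3 - ½*36) + 5615)/11429 = (-834*(2 + 3 - 18) + 5615)*(1/11429) = (-834*(-13) + 5615)*(1/11429) = (10842 + 5615)*(1/11429) = 16457*(1/11429) = 16457/11429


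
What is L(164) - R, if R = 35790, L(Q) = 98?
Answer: -35692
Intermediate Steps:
L(164) - R = 98 - 1*35790 = 98 - 35790 = -35692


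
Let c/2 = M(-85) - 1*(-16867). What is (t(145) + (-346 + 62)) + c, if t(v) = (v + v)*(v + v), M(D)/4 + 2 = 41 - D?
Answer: 118542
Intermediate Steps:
M(D) = 156 - 4*D (M(D) = -8 + 4*(41 - D) = -8 + (164 - 4*D) = 156 - 4*D)
t(v) = 4*v² (t(v) = (2*v)*(2*v) = 4*v²)
c = 34726 (c = 2*((156 - 4*(-85)) - 1*(-16867)) = 2*((156 + 340) + 16867) = 2*(496 + 16867) = 2*17363 = 34726)
(t(145) + (-346 + 62)) + c = (4*145² + (-346 + 62)) + 34726 = (4*21025 - 284) + 34726 = (84100 - 284) + 34726 = 83816 + 34726 = 118542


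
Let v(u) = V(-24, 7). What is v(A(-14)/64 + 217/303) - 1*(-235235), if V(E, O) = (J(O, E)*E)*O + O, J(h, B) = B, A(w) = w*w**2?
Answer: 239274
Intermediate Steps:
A(w) = w**3
V(E, O) = O + O*E**2 (V(E, O) = (E*E)*O + O = E**2*O + O = O*E**2 + O = O + O*E**2)
v(u) = 4039 (v(u) = 7*(1 + (-24)**2) = 7*(1 + 576) = 7*577 = 4039)
v(A(-14)/64 + 217/303) - 1*(-235235) = 4039 - 1*(-235235) = 4039 + 235235 = 239274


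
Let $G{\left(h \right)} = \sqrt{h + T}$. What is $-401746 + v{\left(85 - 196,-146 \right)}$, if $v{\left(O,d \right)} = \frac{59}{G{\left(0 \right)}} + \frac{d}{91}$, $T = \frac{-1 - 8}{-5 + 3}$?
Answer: $- \frac{36559032}{91} + \frac{59 \sqrt{2}}{3} \approx -4.0172 \cdot 10^{5}$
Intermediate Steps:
$T = \frac{9}{2}$ ($T = - \frac{9}{-2} = \left(-9\right) \left(- \frac{1}{2}\right) = \frac{9}{2} \approx 4.5$)
$G{\left(h \right)} = \sqrt{\frac{9}{2} + h}$ ($G{\left(h \right)} = \sqrt{h + \frac{9}{2}} = \sqrt{\frac{9}{2} + h}$)
$v{\left(O,d \right)} = \frac{d}{91} + \frac{59 \sqrt{2}}{3}$ ($v{\left(O,d \right)} = \frac{59}{\frac{1}{2} \sqrt{18 + 4 \cdot 0}} + \frac{d}{91} = \frac{59}{\frac{1}{2} \sqrt{18 + 0}} + d \frac{1}{91} = \frac{59}{\frac{1}{2} \sqrt{18}} + \frac{d}{91} = \frac{59}{\frac{1}{2} \cdot 3 \sqrt{2}} + \frac{d}{91} = \frac{59}{\frac{3}{2} \sqrt{2}} + \frac{d}{91} = 59 \frac{\sqrt{2}}{3} + \frac{d}{91} = \frac{59 \sqrt{2}}{3} + \frac{d}{91} = \frac{d}{91} + \frac{59 \sqrt{2}}{3}$)
$-401746 + v{\left(85 - 196,-146 \right)} = -401746 + \left(\frac{1}{91} \left(-146\right) + \frac{59 \sqrt{2}}{3}\right) = -401746 - \left(\frac{146}{91} - \frac{59 \sqrt{2}}{3}\right) = - \frac{36559032}{91} + \frac{59 \sqrt{2}}{3}$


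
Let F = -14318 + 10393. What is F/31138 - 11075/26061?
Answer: -447142775/811487418 ≈ -0.55102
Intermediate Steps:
F = -3925
F/31138 - 11075/26061 = -3925/31138 - 11075/26061 = -447142775/811487418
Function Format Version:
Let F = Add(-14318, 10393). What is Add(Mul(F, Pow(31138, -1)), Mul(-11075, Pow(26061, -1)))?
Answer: Rational(-447142775, 811487418) ≈ -0.55102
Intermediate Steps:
F = -3925
Add(Mul(F, Pow(31138, -1)), Mul(-11075, Pow(26061, -1))) = Add(Mul(-3925, Pow(31138, -1)), Mul(-11075, Pow(26061, -1))) = Add(Mul(-3925, Rational(1, 31138)), Mul(-11075, Rational(1, 26061))) = Add(Rational(-3925, 31138), Rational(-11075, 26061)) = Rational(-447142775, 811487418)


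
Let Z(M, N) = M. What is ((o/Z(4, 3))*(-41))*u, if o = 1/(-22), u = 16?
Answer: 82/11 ≈ 7.4545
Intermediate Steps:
o = -1/22 ≈ -0.045455
((o/Z(4, 3))*(-41))*u = (-1/22/4*(-41))*16 = (-1/22*1/4*(-41))*16 = -1/88*(-41)*16 = (41/88)*16 = 82/11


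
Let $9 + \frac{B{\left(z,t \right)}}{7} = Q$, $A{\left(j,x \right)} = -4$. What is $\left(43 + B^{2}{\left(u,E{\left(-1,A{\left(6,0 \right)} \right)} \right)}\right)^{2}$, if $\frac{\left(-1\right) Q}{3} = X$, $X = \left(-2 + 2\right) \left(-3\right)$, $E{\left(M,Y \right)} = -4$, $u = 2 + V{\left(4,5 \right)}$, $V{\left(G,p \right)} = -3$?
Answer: $16096144$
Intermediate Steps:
$u = -1$ ($u = 2 - 3 = -1$)
$X = 0$ ($X = 0 \left(-3\right) = 0$)
$Q = 0$ ($Q = \left(-3\right) 0 = 0$)
$B{\left(z,t \right)} = -63$ ($B{\left(z,t \right)} = -63 + 7 \cdot 0 = -63 + 0 = -63$)
$\left(43 + B^{2}{\left(u,E{\left(-1,A{\left(6,0 \right)} \right)} \right)}\right)^{2} = \left(43 + \left(-63\right)^{2}\right)^{2} = \left(43 + 3969\right)^{2} = 4012^{2} = 16096144$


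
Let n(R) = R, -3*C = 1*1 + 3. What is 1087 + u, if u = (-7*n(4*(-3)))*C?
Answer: 975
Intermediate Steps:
C = -4/3 (C = -(1*1 + 3)/3 = -(1 + 3)/3 = -⅓*4 = -4/3 ≈ -1.3333)
u = -112 (u = -28*(-3)*(-4/3) = -7*(-12)*(-4/3) = 84*(-4/3) = -112)
1087 + u = 1087 - 112 = 975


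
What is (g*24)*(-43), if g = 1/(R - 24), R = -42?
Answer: 172/11 ≈ 15.636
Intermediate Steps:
g = -1/66 (g = 1/(-42 - 24) = 1/(-66) = -1/66 ≈ -0.015152)
(g*24)*(-43) = -1/66*24*(-43) = -4/11*(-43) = 172/11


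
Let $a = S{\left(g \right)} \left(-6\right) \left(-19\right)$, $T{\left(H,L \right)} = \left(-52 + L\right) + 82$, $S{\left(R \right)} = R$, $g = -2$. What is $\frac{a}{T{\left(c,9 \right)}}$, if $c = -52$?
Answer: $- \frac{76}{13} \approx -5.8462$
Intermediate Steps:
$T{\left(H,L \right)} = 30 + L$
$a = -228$ ($a = \left(-2\right) \left(-6\right) \left(-19\right) = 12 \left(-19\right) = -228$)
$\frac{a}{T{\left(c,9 \right)}} = - \frac{228}{30 + 9} = - \frac{228}{39} = \left(-228\right) \frac{1}{39} = - \frac{76}{13}$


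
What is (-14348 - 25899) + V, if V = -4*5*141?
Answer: -43067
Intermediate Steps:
V = -2820 (V = -20*141 = -2820)
(-14348 - 25899) + V = (-14348 - 25899) - 2820 = -40247 - 2820 = -43067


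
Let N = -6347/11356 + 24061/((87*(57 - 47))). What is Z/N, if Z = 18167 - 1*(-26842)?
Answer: 222338158740/133857413 ≈ 1661.0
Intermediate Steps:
Z = 45009 (Z = 18167 + 26842 = 45009)
N = 133857413/4939860 (N = -6347*1/11356 + 24061/((87*10)) = -6347/11356 + 24061/870 = 133857413/4939860 ≈ 27.097)
Z/N = 45009/(133857413/4939860) = 45009*(4939860/133857413) = 222338158740/133857413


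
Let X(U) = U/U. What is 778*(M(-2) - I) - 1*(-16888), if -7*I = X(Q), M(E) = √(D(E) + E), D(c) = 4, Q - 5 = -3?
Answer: 118994/7 + 778*√2 ≈ 18099.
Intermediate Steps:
Q = 2 (Q = 5 - 3 = 2)
X(U) = 1
M(E) = √(4 + E)
I = -⅐ (I = -⅐*1 = -⅐ ≈ -0.14286)
778*(M(-2) - I) - 1*(-16888) = 778*(√(4 - 2) - 1*(-⅐)) - 1*(-16888) = 778*(√2 + ⅐) + 16888 = 778*(⅐ + √2) + 16888 = (778/7 + 778*√2) + 16888 = 118994/7 + 778*√2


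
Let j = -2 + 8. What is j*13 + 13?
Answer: 91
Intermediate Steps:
j = 6
j*13 + 13 = 6*13 + 13 = 78 + 13 = 91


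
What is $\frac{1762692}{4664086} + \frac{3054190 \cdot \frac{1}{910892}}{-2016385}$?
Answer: $\frac{23125271104780645}{61189775512070758} \approx 0.37793$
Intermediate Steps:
$\frac{1762692}{4664086} + \frac{3054190 \cdot \frac{1}{910892}}{-2016385} = 1762692 \cdot \frac{1}{4664086} + 3054190 \cdot \frac{1}{910892} \left(- \frac{1}{2016385}\right) = \frac{881346}{2332043} + \frac{1527095}{455446} \left(- \frac{1}{2016385}\right) = \frac{881346}{2332043} - \frac{305419}{183670896542} = \frac{23125271104780645}{61189775512070758}$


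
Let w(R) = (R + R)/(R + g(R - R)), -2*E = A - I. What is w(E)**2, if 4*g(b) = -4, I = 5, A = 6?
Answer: 4/9 ≈ 0.44444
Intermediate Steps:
g(b) = -1 (g(b) = (1/4)*(-4) = -1)
E = -1/2 (E = -(6 - 1*5)/2 = -(6 - 5)/2 = -1/2*1 = -1/2 ≈ -0.50000)
w(R) = 2*R/(-1 + R) (w(R) = (R + R)/(R - 1) = (2*R)/(-1 + R) = 2*R/(-1 + R))
w(E)**2 = (2*(-1/2)/(-1 - 1/2))**2 = (2*(-1/2)/(-3/2))**2 = (2*(-1/2)*(-2/3))**2 = (2/3)**2 = 4/9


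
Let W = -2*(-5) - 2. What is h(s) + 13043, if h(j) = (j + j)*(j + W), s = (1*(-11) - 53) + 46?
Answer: 13403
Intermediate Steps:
W = 8 (W = 10 - 2 = 8)
s = -18 (s = (-11 - 53) + 46 = -64 + 46 = -18)
h(j) = 2*j*(8 + j) (h(j) = (j + j)*(j + 8) = (2*j)*(8 + j) = 2*j*(8 + j))
h(s) + 13043 = 2*(-18)*(8 - 18) + 13043 = 2*(-18)*(-10) + 13043 = 360 + 13043 = 13403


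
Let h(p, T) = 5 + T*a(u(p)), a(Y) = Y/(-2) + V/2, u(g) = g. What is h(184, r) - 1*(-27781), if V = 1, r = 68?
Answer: 21564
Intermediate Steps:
a(Y) = ½ - Y/2 (a(Y) = Y/(-2) + 1/2 = Y*(-½) + 1*(½) = -Y/2 + ½ = ½ - Y/2)
h(p, T) = 5 + T*(½ - p/2)
h(184, r) - 1*(-27781) = (5 - ½*68*(-1 + 184)) - 1*(-27781) = (5 - ½*68*183) + 27781 = (5 - 6222) + 27781 = -6217 + 27781 = 21564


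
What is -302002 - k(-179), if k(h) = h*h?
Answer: -334043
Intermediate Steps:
k(h) = h**2
-302002 - k(-179) = -302002 - 1*(-179)**2 = -302002 - 1*32041 = -302002 - 32041 = -334043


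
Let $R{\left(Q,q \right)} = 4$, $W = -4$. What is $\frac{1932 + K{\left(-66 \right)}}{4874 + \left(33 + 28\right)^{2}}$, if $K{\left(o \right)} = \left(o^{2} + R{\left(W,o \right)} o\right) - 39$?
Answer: $\frac{133}{191} \approx 0.69633$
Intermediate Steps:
$K{\left(o \right)} = -39 + o^{2} + 4 o$ ($K{\left(o \right)} = \left(o^{2} + 4 o\right) - 39 = -39 + o^{2} + 4 o$)
$\frac{1932 + K{\left(-66 \right)}}{4874 + \left(33 + 28\right)^{2}} = \frac{1932 + \left(-39 + \left(-66\right)^{2} + 4 \left(-66\right)\right)}{4874 + \left(33 + 28\right)^{2}} = \frac{1932 - -4053}{4874 + 61^{2}} = \frac{1932 + 4053}{4874 + 3721} = \frac{5985}{8595} = 5985 \cdot \frac{1}{8595} = \frac{133}{191}$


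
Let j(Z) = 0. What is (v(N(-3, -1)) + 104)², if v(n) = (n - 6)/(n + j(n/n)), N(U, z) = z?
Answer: 12321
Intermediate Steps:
v(n) = (-6 + n)/n (v(n) = (n - 6)/(n + 0) = (-6 + n)/n)
(v(N(-3, -1)) + 104)² = ((-6 - 1)/(-1) + 104)² = (-1*(-7) + 104)² = (7 + 104)² = 111² = 12321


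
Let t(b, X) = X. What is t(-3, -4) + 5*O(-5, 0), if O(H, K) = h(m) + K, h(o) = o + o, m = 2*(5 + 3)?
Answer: 156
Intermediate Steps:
m = 16 (m = 2*8 = 16)
h(o) = 2*o
O(H, K) = 32 + K (O(H, K) = 2*16 + K = 32 + K)
t(-3, -4) + 5*O(-5, 0) = -4 + 5*(32 + 0) = -4 + 5*32 = -4 + 160 = 156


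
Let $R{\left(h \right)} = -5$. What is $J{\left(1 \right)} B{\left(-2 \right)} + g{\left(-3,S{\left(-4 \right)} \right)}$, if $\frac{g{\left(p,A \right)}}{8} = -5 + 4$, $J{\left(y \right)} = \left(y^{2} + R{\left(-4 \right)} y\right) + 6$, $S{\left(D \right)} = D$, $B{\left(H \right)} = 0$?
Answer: $-8$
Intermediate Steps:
$J{\left(y \right)} = 6 + y^{2} - 5 y$ ($J{\left(y \right)} = \left(y^{2} - 5 y\right) + 6 = 6 + y^{2} - 5 y$)
$g{\left(p,A \right)} = -8$ ($g{\left(p,A \right)} = 8 \left(-5 + 4\right) = 8 \left(-1\right) = -8$)
$J{\left(1 \right)} B{\left(-2 \right)} + g{\left(-3,S{\left(-4 \right)} \right)} = \left(6 + 1^{2} - 5\right) 0 - 8 = \left(6 + 1 - 5\right) 0 - 8 = 2 \cdot 0 - 8 = 0 - 8 = -8$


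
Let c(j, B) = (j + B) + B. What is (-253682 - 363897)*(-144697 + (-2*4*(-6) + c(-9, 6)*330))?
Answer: 88720781561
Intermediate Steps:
c(j, B) = j + 2*B (c(j, B) = (B + j) + B = j + 2*B)
(-253682 - 363897)*(-144697 + (-2*4*(-6) + c(-9, 6)*330)) = (-253682 - 363897)*(-144697 + (-2*4*(-6) + (-9 + 2*6)*330)) = -617579*(-144697 + (-8*(-6) + (-9 + 12)*330)) = -617579*(-144697 + (48 + 3*330)) = -617579*(-144697 + (48 + 990)) = -617579*(-144697 + 1038) = -617579*(-143659) = 88720781561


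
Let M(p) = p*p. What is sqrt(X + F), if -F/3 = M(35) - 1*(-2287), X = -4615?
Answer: I*sqrt(15151) ≈ 123.09*I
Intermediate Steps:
M(p) = p**2
F = -10536 (F = -3*(35**2 - 1*(-2287)) = -3*(1225 + 2287) = -3*3512 = -10536)
sqrt(X + F) = sqrt(-4615 - 10536) = sqrt(-15151) = I*sqrt(15151)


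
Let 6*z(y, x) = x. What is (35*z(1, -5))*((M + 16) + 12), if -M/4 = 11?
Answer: 1400/3 ≈ 466.67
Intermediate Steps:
M = -44 (M = -4*11 = -44)
z(y, x) = x/6
(35*z(1, -5))*((M + 16) + 12) = (35*((⅙)*(-5)))*((-44 + 16) + 12) = (35*(-⅚))*(-28 + 12) = -175/6*(-16) = 1400/3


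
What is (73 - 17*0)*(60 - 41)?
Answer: 1387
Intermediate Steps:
(73 - 17*0)*(60 - 41) = (73 + 0)*19 = 73*19 = 1387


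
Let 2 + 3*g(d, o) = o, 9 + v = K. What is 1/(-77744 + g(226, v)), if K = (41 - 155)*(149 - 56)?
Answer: -3/243845 ≈ -1.2303e-5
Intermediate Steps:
K = -10602 (K = -114*93 = -10602)
v = -10611 (v = -9 - 10602 = -10611)
g(d, o) = -⅔ + o/3
1/(-77744 + g(226, v)) = 1/(-77744 + (-⅔ + (⅓)*(-10611))) = 1/(-77744 + (-⅔ - 3537)) = 1/(-77744 - 10613/3) = 1/(-243845/3) = -3/243845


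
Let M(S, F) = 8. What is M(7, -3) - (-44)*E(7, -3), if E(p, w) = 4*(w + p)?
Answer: 712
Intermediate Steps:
E(p, w) = 4*p + 4*w (E(p, w) = 4*(p + w) = 4*p + 4*w)
M(7, -3) - (-44)*E(7, -3) = 8 - (-44)*(4*7 + 4*(-3)) = 8 - (-44)*(28 - 12) = 8 - (-44)*16 = 8 - 44*(-16) = 8 + 704 = 712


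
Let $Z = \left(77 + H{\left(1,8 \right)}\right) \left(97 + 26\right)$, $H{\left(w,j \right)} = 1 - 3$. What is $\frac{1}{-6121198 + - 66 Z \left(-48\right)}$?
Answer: $\frac{1}{23103602} \approx 4.3283 \cdot 10^{-8}$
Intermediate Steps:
$H{\left(w,j \right)} = -2$
$Z = 9225$ ($Z = \left(77 - 2\right) \left(97 + 26\right) = 75 \cdot 123 = 9225$)
$\frac{1}{-6121198 + - 66 Z \left(-48\right)} = \frac{1}{-6121198 + \left(-66\right) 9225 \left(-48\right)} = \frac{1}{-6121198 - -29224800} = \frac{1}{-6121198 + 29224800} = \frac{1}{23103602}$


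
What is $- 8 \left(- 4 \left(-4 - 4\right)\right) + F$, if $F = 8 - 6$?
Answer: $-254$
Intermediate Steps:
$F = 2$ ($F = 8 - 6 = 2$)
$- 8 \left(- 4 \left(-4 - 4\right)\right) + F = - 8 \left(- 4 \left(-4 - 4\right)\right) + 2 = - 8 \left(\left(-4\right) \left(-8\right)\right) + 2 = \left(-8\right) 32 + 2 = -256 + 2 = -254$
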